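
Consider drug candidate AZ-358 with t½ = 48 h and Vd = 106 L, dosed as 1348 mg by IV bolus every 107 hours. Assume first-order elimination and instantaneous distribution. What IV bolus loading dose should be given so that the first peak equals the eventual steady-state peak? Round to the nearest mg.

f = (1/2)^(107/48) ≈ 0.213282; accumulation ratio R = 1/(1−f) ≈ 1.27110.
Loading dose to hit Cmax,ss on first dose: D_load = D_maint·R ≈ 1348 × 1.27110 ≈ 1713.44 mg.

1713 mg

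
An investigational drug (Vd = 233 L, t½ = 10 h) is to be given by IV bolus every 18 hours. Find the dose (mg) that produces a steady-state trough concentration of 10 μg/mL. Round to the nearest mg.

τ/t½ = 18/10 ≈ 1.8, so f = (1/2)^(18/10) ≈ 0.287175.
Cmin,ss = (D/Vd)·f/(1−f), so D = Cmin,ss·Vd·(1−f)/f.
D = 10 × 233 × (1−f)/f ≈ 10 × 233 × 2.48220 ≈ 5783.53 mg.

5784 mg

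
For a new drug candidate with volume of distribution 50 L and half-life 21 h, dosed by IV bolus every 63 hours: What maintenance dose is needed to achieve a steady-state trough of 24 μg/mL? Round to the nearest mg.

τ/t½ = 63/21 ≈ 3, so f = (1/2)^(63/21) ≈ 0.125000.
Cmin,ss = (D/Vd)·f/(1−f), so D = Cmin,ss·Vd·(1−f)/f.
D = 24 × 50 × (1−f)/f ≈ 24 × 50 × 7.00000 ≈ 8400.00 mg.

8400 mg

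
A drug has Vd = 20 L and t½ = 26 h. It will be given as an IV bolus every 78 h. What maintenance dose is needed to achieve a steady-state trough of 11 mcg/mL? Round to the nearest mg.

1540 mg

τ/t½ = 78/26 ≈ 3, so f = (1/2)^(78/26) ≈ 0.125000.
Cmin,ss = (D/Vd)·f/(1−f), so D = Cmin,ss·Vd·(1−f)/f.
D = 11 × 20 × (1−f)/f ≈ 11 × 20 × 7.00000 ≈ 1540.00 mg.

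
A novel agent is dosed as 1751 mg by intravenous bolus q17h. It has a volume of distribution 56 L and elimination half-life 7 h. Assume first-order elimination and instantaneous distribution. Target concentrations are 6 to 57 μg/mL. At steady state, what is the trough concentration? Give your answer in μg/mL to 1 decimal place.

τ/t½ = 17/7 ≈ 2.4286, so fraction remaining f = (1/2)^(17/7) ≈ 0.1857.
Accumulation ratio R = 1/(1 − f) ≈ 1/0.8143 ≈ 1.2280.
Single-dose peak C₀ = D/Vd = 1751/56 ≈ 31.268 μg/mL.
Steady-state peak Cmax,ss = C₀·R ≈ 31.268 × 1.2280 ≈ 38.397 μg/mL.
Steady-state trough Cmin,ss = Cmax,ss·f ≈ 38.397 × 0.1857 ≈ 7.130 μg/mL.
Trough 7.1 μg/mL vs MEC 6 μg/mL: adequate.

7.1 μg/mL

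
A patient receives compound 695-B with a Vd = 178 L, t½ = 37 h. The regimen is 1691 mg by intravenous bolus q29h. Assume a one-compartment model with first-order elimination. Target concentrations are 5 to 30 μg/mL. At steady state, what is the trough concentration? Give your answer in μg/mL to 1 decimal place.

Over one 29-h interval, 29/37 ≈ 0.78378 half-lives elapse, leaving f ≈ 0.5808 of each dose.
At steady state, accumulation factor R = 1/(1 − e^(−kτ)) ≈ 2.3855.
Single-dose peak C₀ = D/Vd = 1691/178 ≈ 9.500 μg/mL.
Steady-state peak Cmax,ss = C₀·R ≈ 9.500 × 2.3855 ≈ 22.662 μg/mL.
Steady-state trough Cmin,ss = Cmax,ss·f ≈ 22.662 × 0.5808 ≈ 13.162 μg/mL.
Trough 13.2 μg/mL vs MEC 5 μg/mL: adequate.

13.2 μg/mL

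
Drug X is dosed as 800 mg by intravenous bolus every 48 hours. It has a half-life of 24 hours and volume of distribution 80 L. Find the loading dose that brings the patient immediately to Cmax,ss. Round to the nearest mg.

f = (1/2)^(48/24) ≈ 0.250000; accumulation ratio R = 1/(1−f) ≈ 1.33333.
Loading dose to hit Cmax,ss on first dose: D_load = D_maint·R ≈ 800 × 1.33333 ≈ 1066.66 mg.

1067 mg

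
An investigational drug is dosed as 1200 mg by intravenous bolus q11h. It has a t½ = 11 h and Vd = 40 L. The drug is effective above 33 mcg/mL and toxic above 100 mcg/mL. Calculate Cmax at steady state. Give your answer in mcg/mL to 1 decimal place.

τ = 11 h = 1 half-life, so f = (1/2)^1 = 0.5.
At steady state, R = 1/(1 − 0.5) = 2/1.
Single-dose peak C₀ = D/Vd = 1200/40 = 30 mcg/mL.
Steady-state peak Cmax,ss = C₀·R = 30 × 2/1 ≈ 60.000 mcg/mL.
Peak 60.0 mcg/mL vs MTC 100 mcg/mL: below toxic threshold.

60.0 mcg/mL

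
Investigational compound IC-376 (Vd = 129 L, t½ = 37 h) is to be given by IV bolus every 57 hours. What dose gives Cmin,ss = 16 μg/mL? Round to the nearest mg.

3940 mg

τ/t½ = 57/37 ≈ 1.5405, so f = (1/2)^(57/37) ≈ 0.343757.
Cmin,ss = (D/Vd)·f/(1−f), so D = Cmin,ss·Vd·(1−f)/f.
D = 16 × 129 × (1−f)/f ≈ 16 × 129 × 1.90903 ≈ 3940.24 mg.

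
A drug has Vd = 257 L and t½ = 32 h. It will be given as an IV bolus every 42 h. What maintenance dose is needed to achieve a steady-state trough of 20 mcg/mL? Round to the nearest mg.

τ/t½ = 42/32 ≈ 1.3125, so f = (1/2)^(42/32) ≈ 0.402623.
Cmin,ss = (D/Vd)·f/(1−f), so D = Cmin,ss·Vd·(1−f)/f.
D = 20 × 257 × (1−f)/f ≈ 20 × 257 × 1.48371 ≈ 7626.27 mg.

7626 mg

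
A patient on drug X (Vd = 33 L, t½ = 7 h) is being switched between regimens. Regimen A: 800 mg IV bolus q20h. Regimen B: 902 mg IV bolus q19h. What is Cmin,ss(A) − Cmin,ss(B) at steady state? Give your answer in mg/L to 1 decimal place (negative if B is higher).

Regimen A: f = (1/2)^(20/7) ≈ 0.1380; Cmin,ss = (800/33)·f/(1−f) ≈ 3.881 mg/L.
Regimen B: f = (1/2)^(19/7) ≈ 0.1524; Cmin,ss = (902/33)·f/(1−f) ≈ 4.915 mg/L.
Difference ≈ 3.881 − 4.915 ≈ -1.034 mg/L.

-1.0 mg/L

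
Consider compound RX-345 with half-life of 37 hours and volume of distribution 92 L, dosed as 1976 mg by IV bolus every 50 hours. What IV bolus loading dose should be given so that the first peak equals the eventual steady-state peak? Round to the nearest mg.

3250 mg

f = (1/2)^(50/37) ≈ 0.391925; accumulation ratio R = 1/(1−f) ≈ 1.64453.
Loading dose to hit Cmax,ss on first dose: D_load = D_maint·R ≈ 1976 × 1.64453 ≈ 3249.59 mg.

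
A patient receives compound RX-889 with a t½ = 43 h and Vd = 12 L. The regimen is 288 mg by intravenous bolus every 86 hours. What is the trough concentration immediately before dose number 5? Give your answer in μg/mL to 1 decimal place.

8.0 μg/mL

f = (1/2)^(τ/t½) = (1/2)^(86/43) ≈ 0.2500.
C₀ = D/Vd = 288/12 ≈ 24.000 μg/mL.
Before the 5th dose, 4 doses have been given. Superposition: Cmin = C₀·(f + f² + … + f^4).
≈ 24.000 × (0.2500 + 0.0625 + 0.0156 + 0.0039) ≈ 24.000 × 0.3320 ≈ 7.968 μg/mL.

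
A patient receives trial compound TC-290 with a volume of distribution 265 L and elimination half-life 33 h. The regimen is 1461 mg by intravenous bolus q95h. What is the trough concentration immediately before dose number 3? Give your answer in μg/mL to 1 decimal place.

0.9 μg/mL

f = (1/2)^(τ/t½) = (1/2)^(95/33) ≈ 0.1360.
C₀ = D/Vd = 1461/265 ≈ 5.513 μg/mL.
Before the 3rd dose, 2 doses have been given. Superposition: Cmin = C₀·(f + f²).
≈ 5.513 × (0.1360 + 0.0185) ≈ 5.513 × 0.1545 ≈ 0.852 μg/mL.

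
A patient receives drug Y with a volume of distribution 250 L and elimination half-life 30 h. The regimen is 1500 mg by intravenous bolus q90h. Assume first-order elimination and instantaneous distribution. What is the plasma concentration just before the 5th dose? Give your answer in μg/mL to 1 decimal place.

0.9 μg/mL

f = (1/2)^(τ/t½) = (1/2)^(90/30) ≈ 0.1250.
C₀ = D/Vd = 1500/250 ≈ 6.000 μg/mL.
Before the 5th dose, 4 doses have been given. Superposition: Cmin = C₀·(f + f² + … + f^4).
≈ 6.000 × (0.1250 + 0.0156 + 0.0020 + 0.0002) ≈ 6.000 × 0.1428 ≈ 0.857 μg/mL.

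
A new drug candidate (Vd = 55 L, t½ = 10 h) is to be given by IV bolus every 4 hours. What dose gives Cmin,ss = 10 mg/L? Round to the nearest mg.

τ/t½ = 4/10 ≈ 0.4, so f = (1/2)^(4/10) ≈ 0.757858.
Cmin,ss = (D/Vd)·f/(1−f), so D = Cmin,ss·Vd·(1−f)/f.
D = 10 × 55 × (1−f)/f ≈ 10 × 55 × 0.31951 ≈ 175.73 mg.

176 mg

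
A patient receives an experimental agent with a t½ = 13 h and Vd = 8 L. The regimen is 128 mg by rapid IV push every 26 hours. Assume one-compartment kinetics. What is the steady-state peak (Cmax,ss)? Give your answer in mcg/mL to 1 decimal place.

21.3 mcg/mL

τ = 26 h = 2 half-lives, so f = (1/2)^2 = 0.25.
At steady state, R = 1/(1 − 0.25) = 4/3.
Single-dose peak C₀ = D/Vd = 128/8 = 16 mcg/mL.
Steady-state peak Cmax,ss = C₀·R = 16 × 4/3 ≈ 21.333 mcg/mL.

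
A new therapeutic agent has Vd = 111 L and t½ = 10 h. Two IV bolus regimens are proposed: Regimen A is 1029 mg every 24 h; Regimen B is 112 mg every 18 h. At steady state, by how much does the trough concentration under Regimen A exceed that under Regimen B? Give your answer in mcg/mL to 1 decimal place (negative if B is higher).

1.8 mcg/mL

Regimen A: f = (1/2)^(24/10) ≈ 0.1895; Cmin,ss = (1029/111)·f/(1−f) ≈ 2.167 mcg/mL.
Regimen B: f = (1/2)^(18/10) ≈ 0.2872; Cmin,ss = (112/111)·f/(1−f) ≈ 0.407 mcg/mL.
Difference ≈ 2.167 − 0.407 ≈ 1.760 mcg/mL.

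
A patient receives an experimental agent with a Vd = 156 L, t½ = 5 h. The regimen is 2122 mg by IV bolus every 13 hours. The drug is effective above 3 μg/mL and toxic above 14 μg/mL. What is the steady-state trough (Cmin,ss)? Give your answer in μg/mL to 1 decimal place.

τ/t½ = 13/5 ≈ 2.6, so fraction remaining f = (1/2)^(13/5) ≈ 0.1649.
At steady state, accumulation factor R = 1/(1 − e^(−kτ)) ≈ 1.1975.
Each bolus raises the concentration by D/Vd = 2122/156 ≈ 13.603 μg/mL.
Cmax,ss = C₀/(1 − f) ≈ 13.603/0.8351 ≈ 16.289 μg/mL.
Steady-state trough Cmin,ss = Cmax,ss·f ≈ 16.289 × 0.1649 ≈ 2.686 μg/mL.
Trough 2.7 μg/mL vs MEC 3 μg/mL: subtherapeutic.

2.7 μg/mL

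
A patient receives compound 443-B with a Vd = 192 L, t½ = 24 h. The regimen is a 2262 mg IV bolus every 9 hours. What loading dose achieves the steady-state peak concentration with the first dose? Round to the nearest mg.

9882 mg

f = (1/2)^(9/24) ≈ 0.771105; accumulation ratio R = 1/(1−f) ≈ 4.36882.
Loading dose to hit Cmax,ss on first dose: D_load = D_maint·R ≈ 2262 × 4.36882 ≈ 9882.27 mg.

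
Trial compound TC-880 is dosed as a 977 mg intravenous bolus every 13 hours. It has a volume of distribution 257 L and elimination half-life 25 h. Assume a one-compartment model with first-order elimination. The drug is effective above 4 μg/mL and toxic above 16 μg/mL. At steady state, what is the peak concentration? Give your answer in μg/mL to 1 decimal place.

k = ln2/t½ = ln2/25 ≈ 0.027726 h⁻¹; fraction remaining f = e^(−kτ) = e^(−0.027726×13) ≈ 0.6974.
Accumulation ratio R = 1/(1 − f) ≈ 1/0.3026 ≈ 3.3047.
Single-dose peak C₀ = D/Vd = 977/257 ≈ 3.802 μg/mL.
Cmax,ss = C₀/(1 − f) ≈ 3.802/0.3026 ≈ 12.564 μg/mL.
Peak 12.6 μg/mL vs MTC 16 μg/mL: below toxic threshold.

12.6 μg/mL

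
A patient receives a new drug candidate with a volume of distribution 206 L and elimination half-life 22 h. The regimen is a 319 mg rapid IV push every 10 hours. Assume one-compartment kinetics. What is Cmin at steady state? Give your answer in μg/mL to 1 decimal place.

4.2 μg/mL

τ/t½ = 10/22 ≈ 0.45455, so fraction remaining f = (1/2)^(10/22) ≈ 0.7297.
Single-dose peak C₀ = D/Vd = 319/206 ≈ 1.549 μg/mL.
Steady-state trough Cmin,ss = C₀·f/(1−f) ≈ 1.549 × 0.7297/0.2703 ≈ 4.182 μg/mL.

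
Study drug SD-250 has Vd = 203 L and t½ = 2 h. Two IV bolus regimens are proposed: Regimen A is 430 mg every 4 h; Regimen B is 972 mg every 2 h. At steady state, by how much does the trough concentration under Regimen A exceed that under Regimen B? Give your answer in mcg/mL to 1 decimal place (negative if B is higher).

-4.1 mcg/mL

Regimen A: f = (1/2)^(4/2) ≈ 0.2500; Cmin,ss = (430/203)·f/(1−f) ≈ 0.706 mcg/mL.
Regimen B: f = (1/2)^(2/2) ≈ 0.5000; Cmin,ss = (972/203)·f/(1−f) ≈ 4.788 mcg/mL.
Difference ≈ 0.706 − 4.788 ≈ -4.082 mcg/mL.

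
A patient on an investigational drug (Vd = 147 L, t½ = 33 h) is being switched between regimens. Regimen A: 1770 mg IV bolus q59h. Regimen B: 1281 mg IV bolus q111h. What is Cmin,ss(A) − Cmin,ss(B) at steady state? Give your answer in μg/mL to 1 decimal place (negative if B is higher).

Regimen A: f = (1/2)^(59/33) ≈ 0.2896; Cmin,ss = (1770/147)·f/(1−f) ≈ 4.909 μg/mL.
Regimen B: f = (1/2)^(111/33) ≈ 0.0972; Cmin,ss = (1281/147)·f/(1−f) ≈ 0.938 μg/mL.
Difference ≈ 4.909 − 0.938 ≈ 3.971 μg/mL.

4.0 μg/mL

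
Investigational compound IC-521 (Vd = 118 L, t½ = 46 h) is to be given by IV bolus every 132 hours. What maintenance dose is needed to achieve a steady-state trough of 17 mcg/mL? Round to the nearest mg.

12655 mg

τ/t½ = 132/46 ≈ 2.8696, so f = (1/2)^(132/46) ≈ 0.136828.
Cmin,ss = (D/Vd)·f/(1−f), so D = Cmin,ss·Vd·(1−f)/f.
D = 17 × 118 × (1−f)/f ≈ 17 × 118 × 6.30845 ≈ 12654.75 mg.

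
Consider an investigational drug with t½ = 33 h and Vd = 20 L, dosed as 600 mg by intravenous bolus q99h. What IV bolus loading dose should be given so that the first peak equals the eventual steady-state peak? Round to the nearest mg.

686 mg

f = (1/2)^(99/33) ≈ 0.125000; accumulation ratio R = 1/(1−f) ≈ 1.14286.
Loading dose to hit Cmax,ss on first dose: D_load = D_maint·R ≈ 600 × 1.14286 ≈ 685.72 mg.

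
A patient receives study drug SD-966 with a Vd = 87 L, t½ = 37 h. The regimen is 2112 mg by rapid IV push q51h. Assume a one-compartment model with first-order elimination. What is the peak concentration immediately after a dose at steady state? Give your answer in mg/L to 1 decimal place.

Over one 51-h interval, 51/37 ≈ 1.3784 half-lives elapse, leaving f ≈ 0.3847 of each dose.
At steady state, accumulation factor R = 1/(1 − e^(−kτ)) ≈ 1.6252.
Single-dose peak C₀ = D/Vd = 2112/87 ≈ 24.276 mg/L.
Cmax,ss = C₀/(1 − f) ≈ 24.276/0.6153 ≈ 39.454 mg/L.

39.5 mg/L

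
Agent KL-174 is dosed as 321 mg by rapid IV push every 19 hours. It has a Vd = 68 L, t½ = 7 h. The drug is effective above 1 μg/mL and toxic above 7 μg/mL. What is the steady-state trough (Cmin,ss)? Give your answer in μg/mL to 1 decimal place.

Over one 19-h interval, 19/7 ≈ 2.7143 half-lives elapse, leaving f ≈ 0.1524 of each dose.
Accumulation ratio R = 1/(1 − f) ≈ 1/0.8476 ≈ 1.1798.
Each bolus raises the concentration by D/Vd = 321/68 ≈ 4.721 μg/mL.
Cmax,ss = C₀/(1 − f) ≈ 4.721/0.8476 ≈ 5.570 μg/mL.
Steady-state trough Cmin,ss = Cmax,ss·f ≈ 5.570 × 0.1524 ≈ 0.849 μg/mL.
Trough 0.8 μg/mL vs MEC 1 μg/mL: subtherapeutic.

0.8 μg/mL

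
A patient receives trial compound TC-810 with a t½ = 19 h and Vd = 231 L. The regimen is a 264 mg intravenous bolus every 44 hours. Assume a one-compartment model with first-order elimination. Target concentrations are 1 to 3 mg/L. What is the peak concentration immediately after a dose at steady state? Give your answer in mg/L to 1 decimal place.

1.4 mg/L

Over one 44-h interval, 44/19 ≈ 2.3158 half-lives elapse, leaving f ≈ 0.2009 of each dose.
Accumulation ratio R = 1/(1 − f) ≈ 1/0.7991 ≈ 1.2514.
Single-dose peak C₀ = D/Vd = 264/231 ≈ 1.143 mg/L.
Steady-state peak Cmax,ss = C₀·R ≈ 1.143 × 1.2514 ≈ 1.430 mg/L.
Peak 1.4 mg/L vs MTC 3 mg/L: below toxic threshold.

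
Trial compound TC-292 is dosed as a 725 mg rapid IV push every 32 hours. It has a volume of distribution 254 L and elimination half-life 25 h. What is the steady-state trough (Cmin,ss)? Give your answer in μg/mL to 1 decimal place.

2.0 μg/mL

k = ln2/t½ = ln2/25 ≈ 0.027726 h⁻¹; fraction remaining f = e^(−kτ) = e^(−0.027726×32) ≈ 0.4118.
Each bolus raises the concentration by D/Vd = 725/254 ≈ 2.854 μg/mL.
Steady-state trough Cmin,ss = C₀·f/(1−f) ≈ 2.854 × 0.4118/0.5882 ≈ 1.998 μg/mL.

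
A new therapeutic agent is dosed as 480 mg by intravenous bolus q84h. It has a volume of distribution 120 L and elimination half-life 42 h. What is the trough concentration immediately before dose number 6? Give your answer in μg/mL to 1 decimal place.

1.3 μg/mL

f = (1/2)^(τ/t½) = (1/2)^(84/42) ≈ 0.2500.
C₀ = D/Vd = 480/120 ≈ 4.000 μg/mL.
Before the 6th dose, 5 doses have been given. Superposition: Cmin = C₀·(f + f² + … + f^5).
≈ 4.000 × (0.2500 + 0.0625 + 0.0156 + 0.0039 + 0.0010) ≈ 4.000 × 0.3330 ≈ 1.332 μg/mL.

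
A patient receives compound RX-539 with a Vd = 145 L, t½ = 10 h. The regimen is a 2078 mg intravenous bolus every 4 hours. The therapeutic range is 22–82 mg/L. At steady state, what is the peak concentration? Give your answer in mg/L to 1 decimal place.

Over one 4-h interval, 4/10 ≈ 0.4 half-lives elapse, leaving f ≈ 0.7579 of each dose.
Accumulation ratio R = 1/(1 − f) ≈ 1/0.2421 ≈ 4.1305.
Each bolus raises the concentration by D/Vd = 2078/145 ≈ 14.331 mg/L.
Steady-state peak Cmax,ss = C₀·R ≈ 14.331 × 4.1305 ≈ 59.194 mg/L.
Peak 59.2 mg/L vs MTC 82 mg/L: below toxic threshold.

59.2 mg/L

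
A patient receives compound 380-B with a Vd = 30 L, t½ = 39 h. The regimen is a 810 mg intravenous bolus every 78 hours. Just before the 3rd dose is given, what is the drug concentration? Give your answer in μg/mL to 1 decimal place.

8.4 μg/mL

f = (1/2)^(τ/t½) = (1/2)^(78/39) ≈ 0.2500.
C₀ = D/Vd = 810/30 ≈ 27.000 μg/mL.
Before the 3rd dose, 2 doses have been given. Superposition: Cmin = C₀·(f + f²).
≈ 27.000 × (0.2500 + 0.0625) ≈ 27.000 × 0.3125 ≈ 8.438 μg/mL.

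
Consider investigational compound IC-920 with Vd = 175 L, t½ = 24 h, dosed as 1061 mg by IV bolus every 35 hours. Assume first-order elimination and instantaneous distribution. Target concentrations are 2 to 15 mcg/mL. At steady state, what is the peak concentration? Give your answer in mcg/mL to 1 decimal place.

Over one 35-h interval, 35/24 ≈ 1.4583 half-lives elapse, leaving f ≈ 0.3639 of each dose.
At steady state, accumulation factor R = 1/(1 − e^(−kτ)) ≈ 1.5721.
Each bolus raises the concentration by D/Vd = 1061/175 ≈ 6.063 mcg/mL.
Cmax,ss = C₀/(1 − f) ≈ 6.063/0.6361 ≈ 9.532 mcg/mL.
Peak 9.5 mcg/mL vs MTC 15 mcg/mL: below toxic threshold.

9.5 mcg/mL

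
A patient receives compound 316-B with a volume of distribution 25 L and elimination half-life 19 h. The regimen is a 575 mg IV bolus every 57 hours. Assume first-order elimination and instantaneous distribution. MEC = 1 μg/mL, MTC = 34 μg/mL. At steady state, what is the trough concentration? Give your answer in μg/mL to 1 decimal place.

3.3 μg/mL

The dosing interval is 3 half-lives, so f = 2^(−3) = 0.125.
Accumulation ratio R = 1/(1 − f) = 1/0.875 = 8/7.
Single-dose peak C₀ = D/Vd = 575/25 = 23 μg/mL.
Steady-state peak Cmax,ss = C₀·R = 23 × 8/7 ≈ 26.286 μg/mL.
Steady-state trough Cmin,ss = Cmax,ss·f ≈ 26.286 × 0.125 ≈ 3.286 μg/mL.
Trough 3.3 μg/mL vs MEC 1 μg/mL: adequate.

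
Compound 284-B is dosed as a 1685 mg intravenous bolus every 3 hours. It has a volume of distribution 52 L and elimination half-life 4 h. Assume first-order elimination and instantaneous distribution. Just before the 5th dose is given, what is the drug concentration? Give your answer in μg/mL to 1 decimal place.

41.6 μg/mL

f = (1/2)^(τ/t½) = (1/2)^(3/4) ≈ 0.5946.
C₀ = D/Vd = 1685/52 ≈ 32.404 μg/mL.
Before the 5th dose, 4 doses have been given. Superposition: Cmin = C₀·(f + f² + … + f^4).
≈ 32.404 × (0.5946 + 0.3535 + 0.2102 + 0.1250) ≈ 32.404 × 1.2833 ≈ 41.584 μg/mL.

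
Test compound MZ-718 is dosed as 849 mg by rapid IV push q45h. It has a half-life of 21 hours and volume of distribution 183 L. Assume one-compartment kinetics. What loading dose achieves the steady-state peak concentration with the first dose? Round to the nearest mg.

1098 mg

f = (1/2)^(45/21) ≈ 0.226431; accumulation ratio R = 1/(1−f) ≈ 1.29271.
Loading dose to hit Cmax,ss on first dose: D_load = D_maint·R ≈ 849 × 1.29271 ≈ 1097.51 mg.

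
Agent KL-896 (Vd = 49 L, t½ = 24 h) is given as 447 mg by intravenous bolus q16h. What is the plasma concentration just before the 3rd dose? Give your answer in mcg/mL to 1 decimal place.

f = (1/2)^(τ/t½) = (1/2)^(16/24) ≈ 0.6300.
C₀ = D/Vd = 447/49 ≈ 9.122 mcg/mL.
Before the 3rd dose, 2 doses have been given. Superposition: Cmin = C₀·(f + f²).
≈ 9.122 × (0.6300 + 0.3969) ≈ 9.122 × 1.0269 ≈ 9.367 mcg/mL.

9.4 mcg/mL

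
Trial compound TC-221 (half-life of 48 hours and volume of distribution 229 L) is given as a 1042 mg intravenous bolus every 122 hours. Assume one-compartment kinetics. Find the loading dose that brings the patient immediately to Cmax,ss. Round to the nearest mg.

1258 mg

f = (1/2)^(122/48) ≈ 0.171744; accumulation ratio R = 1/(1−f) ≈ 1.20736.
Loading dose to hit Cmax,ss on first dose: D_load = D_maint·R ≈ 1042 × 1.20736 ≈ 1258.07 mg.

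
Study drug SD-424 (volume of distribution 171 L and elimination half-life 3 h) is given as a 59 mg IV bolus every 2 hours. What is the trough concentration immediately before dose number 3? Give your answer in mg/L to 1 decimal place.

f = (1/2)^(τ/t½) = (1/2)^(2/3) ≈ 0.6300.
C₀ = D/Vd = 59/171 ≈ 0.345 mg/L.
Before the 3rd dose, 2 doses have been given. Superposition: Cmin = C₀·(f + f²).
≈ 0.345 × (0.6300 + 0.3969) ≈ 0.345 × 1.0269 ≈ 0.354 mg/L.

0.4 mg/L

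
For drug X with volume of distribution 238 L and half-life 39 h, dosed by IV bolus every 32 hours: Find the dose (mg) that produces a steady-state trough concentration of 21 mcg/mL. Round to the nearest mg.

τ/t½ = 32/39 ≈ 0.82051, so f = (1/2)^(32/39) ≈ 0.566241.
Cmin,ss = (D/Vd)·f/(1−f), so D = Cmin,ss·Vd·(1−f)/f.
D = 21 × 238 × (1−f)/f ≈ 21 × 238 × 0.76603 ≈ 3828.62 mg.

3829 mg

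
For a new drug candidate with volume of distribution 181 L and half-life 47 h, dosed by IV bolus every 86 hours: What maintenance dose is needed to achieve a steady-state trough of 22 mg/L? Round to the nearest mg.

τ/t½ = 86/47 ≈ 1.8298, so f = (1/2)^(86/47) ≈ 0.281306.
Cmin,ss = (D/Vd)·f/(1−f), so D = Cmin,ss·Vd·(1−f)/f.
D = 22 × 181 × (1−f)/f ≈ 22 × 181 × 2.55485 ≈ 10173.41 mg.

10173 mg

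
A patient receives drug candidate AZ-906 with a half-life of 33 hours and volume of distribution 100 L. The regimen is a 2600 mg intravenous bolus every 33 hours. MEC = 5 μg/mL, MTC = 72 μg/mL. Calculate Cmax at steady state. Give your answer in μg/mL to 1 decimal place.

τ = 33 h = 1 half-life, so f = (1/2)^1 = 0.5.
Accumulation ratio R = 1/(1 − f) = 1/0.5 = 2/1.
Single-dose peak C₀ = D/Vd = 2600/100 = 26 μg/mL.
Steady-state peak Cmax,ss = C₀·R = 26 × 2/1 ≈ 52.000 μg/mL.
Peak 52.0 μg/mL vs MTC 72 μg/mL: below toxic threshold.

52.0 μg/mL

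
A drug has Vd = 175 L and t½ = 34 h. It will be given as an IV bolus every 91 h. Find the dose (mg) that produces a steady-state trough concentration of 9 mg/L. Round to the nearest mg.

8494 mg

τ/t½ = 91/34 ≈ 2.6765, so f = (1/2)^(91/34) ≈ 0.156424.
Cmin,ss = (D/Vd)·f/(1−f), so D = Cmin,ss·Vd·(1−f)/f.
D = 9 × 175 × (1−f)/f ≈ 9 × 175 × 5.39288 ≈ 8493.79 mg.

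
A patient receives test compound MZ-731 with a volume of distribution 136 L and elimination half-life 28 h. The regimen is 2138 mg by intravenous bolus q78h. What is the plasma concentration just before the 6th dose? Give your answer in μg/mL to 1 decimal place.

f = (1/2)^(τ/t½) = (1/2)^(78/28) ≈ 0.1450.
C₀ = D/Vd = 2138/136 ≈ 15.721 μg/mL.
Before the 6th dose, 5 doses have been given. Superposition: Cmin = C₀·(f + f² + … + f^5).
≈ 15.721 × (0.1450 + 0.0210 + 0.0030 + 0.0004 + 0.0001) ≈ 15.721 × 0.1695 ≈ 2.665 μg/mL.

2.7 μg/mL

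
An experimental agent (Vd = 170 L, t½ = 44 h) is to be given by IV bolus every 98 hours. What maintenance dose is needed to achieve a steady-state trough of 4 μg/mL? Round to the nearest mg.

τ/t½ = 98/44 ≈ 2.2273, so f = (1/2)^(98/44) ≈ 0.213562.
Cmin,ss = (D/Vd)·f/(1−f), so D = Cmin,ss·Vd·(1−f)/f.
D = 4 × 170 × (1−f)/f ≈ 4 × 170 × 3.68248 ≈ 2504.09 mg.

2504 mg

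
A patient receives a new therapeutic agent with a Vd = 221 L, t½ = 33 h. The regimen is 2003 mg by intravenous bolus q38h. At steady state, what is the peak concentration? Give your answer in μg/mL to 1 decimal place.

16.5 μg/mL

Over one 38-h interval, 38/33 ≈ 1.1515 half-lives elapse, leaving f ≈ 0.4502 of each dose.
Accumulation ratio R = 1/(1 − f) ≈ 1/0.5498 ≈ 1.8188.
Single-dose peak C₀ = D/Vd = 2003/221 ≈ 9.063 μg/mL.
Steady-state peak Cmax,ss = C₀·R ≈ 9.063 × 1.8188 ≈ 16.484 μg/mL.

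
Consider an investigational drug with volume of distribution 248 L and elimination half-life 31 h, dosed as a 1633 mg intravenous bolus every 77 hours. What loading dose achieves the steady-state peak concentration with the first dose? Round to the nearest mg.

1988 mg

f = (1/2)^(77/31) ≈ 0.178764; accumulation ratio R = 1/(1−f) ≈ 1.21768.
Loading dose to hit Cmax,ss on first dose: D_load = D_maint·R ≈ 1633 × 1.21768 ≈ 1988.47 mg.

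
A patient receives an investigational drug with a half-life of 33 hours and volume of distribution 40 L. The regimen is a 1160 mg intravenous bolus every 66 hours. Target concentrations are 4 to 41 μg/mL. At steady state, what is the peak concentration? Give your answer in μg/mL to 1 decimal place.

The dosing interval is 2 half-lives, so f = 2^(−2) = 0.25.
At steady state, R = 1/(1 − 0.25) = 4/3.
Single-dose peak C₀ = D/Vd = 1160/40 = 29 μg/mL.
Steady-state peak Cmax,ss = C₀·R = 29 × 4/3 ≈ 38.667 μg/mL.
Peak 38.7 μg/mL vs MTC 41 μg/mL: below toxic threshold.

38.7 μg/mL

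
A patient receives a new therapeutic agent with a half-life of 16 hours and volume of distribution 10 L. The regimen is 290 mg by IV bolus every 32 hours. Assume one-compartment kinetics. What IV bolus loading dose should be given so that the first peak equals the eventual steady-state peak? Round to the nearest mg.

387 mg

f = (1/2)^(32/16) ≈ 0.250000; accumulation ratio R = 1/(1−f) ≈ 1.33333.
Loading dose to hit Cmax,ss on first dose: D_load = D_maint·R ≈ 290 × 1.33333 ≈ 386.67 mg.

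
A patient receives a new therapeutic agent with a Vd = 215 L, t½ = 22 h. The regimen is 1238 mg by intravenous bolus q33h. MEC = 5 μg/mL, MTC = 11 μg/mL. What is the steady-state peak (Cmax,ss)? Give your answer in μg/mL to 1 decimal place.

8.9 μg/mL

Over one 33-h interval, 33/22 ≈ 1.5 half-lives elapse, leaving f ≈ 0.3536 of each dose.
At steady state, accumulation factor R = 1/(1 − e^(−kτ)) ≈ 1.5470.
Each bolus raises the concentration by D/Vd = 1238/215 ≈ 5.758 μg/mL.
Steady-state peak Cmax,ss = C₀·R ≈ 5.758 × 1.5470 ≈ 8.908 μg/mL.
Peak 8.9 μg/mL vs MTC 11 μg/mL: below toxic threshold.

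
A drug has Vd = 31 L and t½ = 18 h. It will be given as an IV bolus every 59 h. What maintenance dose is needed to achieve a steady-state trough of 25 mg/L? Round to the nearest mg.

τ/t½ = 59/18 ≈ 3.2778, so f = (1/2)^(59/18) ≈ 0.103108.
Cmin,ss = (D/Vd)·f/(1−f), so D = Cmin,ss·Vd·(1−f)/f.
D = 25 × 31 × (1−f)/f ≈ 25 × 31 × 8.69857 ≈ 6741.39 mg.

6741 mg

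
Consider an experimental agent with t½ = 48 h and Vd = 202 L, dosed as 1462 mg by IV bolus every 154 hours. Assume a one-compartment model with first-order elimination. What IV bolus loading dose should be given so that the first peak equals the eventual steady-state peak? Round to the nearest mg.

1639 mg

f = (1/2)^(154/48) ≈ 0.108192; accumulation ratio R = 1/(1−f) ≈ 1.12132.
Loading dose to hit Cmax,ss on first dose: D_load = D_maint·R ≈ 1462 × 1.12132 ≈ 1639.37 mg.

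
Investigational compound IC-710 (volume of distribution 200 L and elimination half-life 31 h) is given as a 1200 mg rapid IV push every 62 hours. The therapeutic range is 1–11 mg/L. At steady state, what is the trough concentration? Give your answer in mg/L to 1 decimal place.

2.0 mg/L

The dosing interval is 2 half-lives, so f = 2^(−2) = 0.25.
At steady state, R = 1/(1 − 0.25) = 4/3.
Single-dose peak C₀ = D/Vd = 1200/200 = 6 mg/L.
Steady-state peak Cmax,ss = C₀·R = 6 × 4/3 ≈ 8.000 mg/L.
Steady-state trough Cmin,ss = Cmax,ss·f ≈ 8.000 × 0.25 ≈ 2.000 mg/L.
Trough 2.0 mg/L vs MEC 1 mg/L: adequate.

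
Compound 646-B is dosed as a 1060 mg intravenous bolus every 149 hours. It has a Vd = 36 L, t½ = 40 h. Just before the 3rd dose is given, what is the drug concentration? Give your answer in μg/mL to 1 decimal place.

f = (1/2)^(τ/t½) = (1/2)^(149/40) ≈ 0.0756.
C₀ = D/Vd = 1060/36 ≈ 29.444 μg/mL.
Before the 3rd dose, 2 doses have been given. Superposition: Cmin = C₀·(f + f²).
≈ 29.444 × (0.0756 + 0.0057) ≈ 29.444 × 0.0813 ≈ 2.394 μg/mL.

2.4 μg/mL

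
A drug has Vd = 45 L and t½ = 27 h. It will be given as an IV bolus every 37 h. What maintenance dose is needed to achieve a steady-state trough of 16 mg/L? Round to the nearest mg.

1141 mg

τ/t½ = 37/27 ≈ 1.3704, so f = (1/2)^(37/27) ≈ 0.386792.
Cmin,ss = (D/Vd)·f/(1−f), so D = Cmin,ss·Vd·(1−f)/f.
D = 16 × 45 × (1−f)/f ≈ 16 × 45 × 1.58537 ≈ 1141.47 mg.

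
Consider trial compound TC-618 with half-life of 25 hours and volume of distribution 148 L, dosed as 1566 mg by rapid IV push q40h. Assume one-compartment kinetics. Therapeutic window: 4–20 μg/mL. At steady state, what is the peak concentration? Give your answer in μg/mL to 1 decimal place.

15.8 μg/mL

τ/t½ = 40/25 ≈ 1.6, so fraction remaining f = (1/2)^(40/25) ≈ 0.3299.
At steady state, accumulation factor R = 1/(1 − e^(−kτ)) ≈ 1.4923.
Each bolus raises the concentration by D/Vd = 1566/148 ≈ 10.581 μg/mL.
Cmax,ss = C₀/(1 − f) ≈ 10.581/0.6701 ≈ 15.790 μg/mL.
Peak 15.8 μg/mL vs MTC 20 μg/mL: below toxic threshold.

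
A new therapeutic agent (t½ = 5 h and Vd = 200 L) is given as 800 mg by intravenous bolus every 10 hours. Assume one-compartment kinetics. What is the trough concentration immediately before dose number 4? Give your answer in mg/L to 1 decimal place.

1.3 mg/L

f = (1/2)^(τ/t½) = (1/2)^(10/5) ≈ 0.2500.
C₀ = D/Vd = 800/200 ≈ 4.000 mg/L.
Before the 4th dose, 3 doses have been given. Superposition: Cmin = C₀·(f + f² + … + f^3).
≈ 4.000 × (0.2500 + 0.0625 + 0.0156) ≈ 4.000 × 0.3281 ≈ 1.312 mg/L.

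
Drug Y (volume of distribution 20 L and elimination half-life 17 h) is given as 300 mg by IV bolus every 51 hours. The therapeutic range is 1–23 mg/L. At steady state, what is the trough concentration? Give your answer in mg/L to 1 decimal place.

τ = 51 h = 3 half-lives, so f = (1/2)^3 = 0.125.
At steady state, R = 1/(1 − 0.125) = 8/7.
Single-dose peak C₀ = D/Vd = 300/20 = 15 mg/L.
Steady-state peak Cmax,ss = C₀·R = 15 × 8/7 ≈ 17.143 mg/L.
Steady-state trough Cmin,ss = Cmax,ss·f ≈ 17.143 × 0.125 ≈ 2.143 mg/L.
Trough 2.1 mg/L vs MEC 1 mg/L: adequate.

2.1 mg/L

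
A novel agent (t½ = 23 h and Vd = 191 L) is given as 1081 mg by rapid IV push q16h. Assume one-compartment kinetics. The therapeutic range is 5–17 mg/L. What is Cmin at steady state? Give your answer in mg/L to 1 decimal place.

9.1 mg/L

Over one 16-h interval, 16/23 ≈ 0.69565 half-lives elapse, leaving f ≈ 0.6174 of each dose.
Each bolus raises the concentration by D/Vd = 1081/191 ≈ 5.660 mg/L.
Steady-state trough Cmin,ss = C₀·f/(1−f) ≈ 5.660 × 0.6174/0.3826 ≈ 9.134 mg/L.
Trough 9.1 mg/L vs MEC 5 mg/L: adequate.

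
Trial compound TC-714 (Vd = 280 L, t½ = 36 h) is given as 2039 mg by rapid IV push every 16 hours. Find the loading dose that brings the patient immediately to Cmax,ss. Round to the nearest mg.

7690 mg

f = (1/2)^(16/36) ≈ 0.734867; accumulation ratio R = 1/(1−f) ≈ 3.77169.
Loading dose to hit Cmax,ss on first dose: D_load = D_maint·R ≈ 2039 × 3.77169 ≈ 7690.48 mg.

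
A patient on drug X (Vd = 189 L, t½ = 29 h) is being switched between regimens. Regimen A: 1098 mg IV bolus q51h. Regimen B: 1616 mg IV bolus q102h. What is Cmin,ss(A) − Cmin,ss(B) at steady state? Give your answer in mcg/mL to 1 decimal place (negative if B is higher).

Regimen A: f = (1/2)^(51/29) ≈ 0.2955; Cmin,ss = (1098/189)·f/(1−f) ≈ 2.437 mcg/mL.
Regimen B: f = (1/2)^(102/29) ≈ 0.0873; Cmin,ss = (1616/189)·f/(1−f) ≈ 0.818 mcg/mL.
Difference ≈ 2.437 − 0.818 ≈ 1.619 mcg/mL.

1.6 mcg/mL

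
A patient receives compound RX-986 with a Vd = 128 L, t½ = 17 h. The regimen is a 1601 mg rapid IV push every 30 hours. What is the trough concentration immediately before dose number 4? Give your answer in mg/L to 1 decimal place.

f = (1/2)^(τ/t½) = (1/2)^(30/17) ≈ 0.2943.
C₀ = D/Vd = 1601/128 ≈ 12.508 mg/L.
Before the 4th dose, 3 doses have been given. Superposition: Cmin = C₀·(f + f² + … + f^3).
≈ 12.508 × (0.2943 + 0.0866 + 0.0255) ≈ 12.508 × 0.4064 ≈ 5.083 mg/L.

5.1 mg/L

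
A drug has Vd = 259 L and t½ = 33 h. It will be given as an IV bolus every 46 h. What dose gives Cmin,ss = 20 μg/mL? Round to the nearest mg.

8433 mg

τ/t½ = 46/33 ≈ 1.3939, so f = (1/2)^(46/33) ≈ 0.380524.
Cmin,ss = (D/Vd)·f/(1−f), so D = Cmin,ss·Vd·(1−f)/f.
D = 20 × 259 × (1−f)/f ≈ 20 × 259 × 1.62796 ≈ 8432.83 mg.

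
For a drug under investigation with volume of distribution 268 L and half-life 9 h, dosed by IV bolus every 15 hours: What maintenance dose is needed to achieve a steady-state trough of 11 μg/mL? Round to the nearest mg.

τ/t½ = 15/9 ≈ 1.6667, so f = (1/2)^(15/9) ≈ 0.314980.
Cmin,ss = (D/Vd)·f/(1−f), so D = Cmin,ss·Vd·(1−f)/f.
D = 11 × 268 × (1−f)/f ≈ 11 × 268 × 2.17480 ≈ 6411.31 mg.

6411 mg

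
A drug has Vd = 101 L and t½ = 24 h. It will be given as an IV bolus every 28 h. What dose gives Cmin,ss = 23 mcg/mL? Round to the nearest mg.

2892 mg

τ/t½ = 28/24 ≈ 1.1667, so f = (1/2)^(28/24) ≈ 0.445449.
Cmin,ss = (D/Vd)·f/(1−f), so D = Cmin,ss·Vd·(1−f)/f.
D = 23 × 101 × (1−f)/f ≈ 23 × 101 × 1.24493 ≈ 2891.97 mg.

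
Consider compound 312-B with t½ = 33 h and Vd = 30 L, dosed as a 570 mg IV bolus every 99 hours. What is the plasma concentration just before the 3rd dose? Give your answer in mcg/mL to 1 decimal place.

f = (1/2)^(τ/t½) = (1/2)^(99/33) ≈ 0.1250.
C₀ = D/Vd = 570/30 ≈ 19.000 mcg/mL.
Before the 3rd dose, 2 doses have been given. Superposition: Cmin = C₀·(f + f²).
≈ 19.000 × (0.1250 + 0.0156) ≈ 19.000 × 0.1406 ≈ 2.671 mcg/mL.

2.7 mcg/mL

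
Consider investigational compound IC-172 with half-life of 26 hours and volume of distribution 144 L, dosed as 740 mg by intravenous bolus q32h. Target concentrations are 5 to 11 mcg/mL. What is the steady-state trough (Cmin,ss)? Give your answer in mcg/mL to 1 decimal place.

k = ln2/t½ = ln2/26 ≈ 0.026660 h⁻¹; fraction remaining f = e^(−kτ) = e^(−0.026660×32) ≈ 0.4261.
Single-dose peak C₀ = D/Vd = 740/144 ≈ 5.139 mcg/mL.
Steady-state trough Cmin,ss = C₀·f/(1−f) ≈ 5.139 × 0.4261/0.5739 ≈ 3.816 mcg/mL.
Trough 3.8 mcg/mL vs MEC 5 mcg/mL: subtherapeutic.

3.8 mcg/mL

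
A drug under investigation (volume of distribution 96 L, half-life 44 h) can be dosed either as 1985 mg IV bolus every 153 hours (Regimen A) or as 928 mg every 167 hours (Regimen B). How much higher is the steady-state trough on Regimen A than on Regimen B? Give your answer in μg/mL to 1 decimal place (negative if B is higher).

Regimen A: f = (1/2)^(153/44) ≈ 0.0898; Cmin,ss = (1985/96)·f/(1−f) ≈ 2.040 μg/mL.
Regimen B: f = (1/2)^(167/44) ≈ 0.0720; Cmin,ss = (928/96)·f/(1−f) ≈ 0.750 μg/mL.
Difference ≈ 2.040 − 0.750 ≈ 1.290 μg/mL.

1.3 μg/mL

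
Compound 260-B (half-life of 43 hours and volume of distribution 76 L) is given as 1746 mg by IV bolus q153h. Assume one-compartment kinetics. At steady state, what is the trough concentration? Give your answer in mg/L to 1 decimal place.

2.1 mg/L

k = ln2/t½ = ln2/43 ≈ 0.016120 h⁻¹; fraction remaining f = e^(−kτ) = e^(−0.016120×153) ≈ 0.0849.
Accumulation ratio R = 1/(1 − f) ≈ 1/0.9151 ≈ 1.0928.
Single-dose peak C₀ = D/Vd = 1746/76 ≈ 22.974 mg/L.
Cmax,ss = C₀/(1 − f) ≈ 22.974/0.9151 ≈ 25.105 mg/L.
Steady-state trough Cmin,ss = Cmax,ss·f ≈ 25.105 × 0.0849 ≈ 2.131 mg/L.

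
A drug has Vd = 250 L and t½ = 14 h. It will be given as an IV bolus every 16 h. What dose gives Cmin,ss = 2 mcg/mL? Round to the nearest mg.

τ/t½ = 16/14 ≈ 1.1429, so f = (1/2)^(16/14) ≈ 0.452862.
Cmin,ss = (D/Vd)·f/(1−f), so D = Cmin,ss·Vd·(1−f)/f.
D = 2 × 250 × (1−f)/f ≈ 2 × 250 × 1.20818 ≈ 604.09 mg.

604 mg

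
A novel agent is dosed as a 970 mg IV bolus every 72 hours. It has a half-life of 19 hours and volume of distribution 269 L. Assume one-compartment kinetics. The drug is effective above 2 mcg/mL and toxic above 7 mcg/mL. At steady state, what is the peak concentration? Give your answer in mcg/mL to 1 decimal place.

τ/t½ = 72/19 ≈ 3.7895, so fraction remaining f = (1/2)^(72/19) ≈ 0.0723.
At steady state, accumulation factor R = 1/(1 − e^(−kτ)) ≈ 1.0779.
Each bolus raises the concentration by D/Vd = 970/269 ≈ 3.606 mcg/mL.
Steady-state peak Cmax,ss = C₀·R ≈ 3.606 × 1.0779 ≈ 3.887 mcg/mL.
Peak 3.9 mcg/mL vs MTC 7 mcg/mL: below toxic threshold.

3.9 mcg/mL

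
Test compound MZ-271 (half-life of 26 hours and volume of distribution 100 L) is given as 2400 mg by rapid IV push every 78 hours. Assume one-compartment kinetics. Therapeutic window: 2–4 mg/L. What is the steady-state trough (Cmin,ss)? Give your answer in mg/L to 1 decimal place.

The dosing interval is 3 half-lives, so f = 2^(−3) = 0.125.
At steady state, R = 1/(1 − 0.125) = 8/7.
Single-dose peak C₀ = D/Vd = 2400/100 = 24 mg/L.
Steady-state peak Cmax,ss = C₀·R = 24 × 8/7 ≈ 27.429 mg/L.
Steady-state trough Cmin,ss = Cmax,ss·f ≈ 27.429 × 0.125 ≈ 3.429 mg/L.
Trough 3.4 mg/L vs MEC 2 mg/L: adequate.

3.4 mg/L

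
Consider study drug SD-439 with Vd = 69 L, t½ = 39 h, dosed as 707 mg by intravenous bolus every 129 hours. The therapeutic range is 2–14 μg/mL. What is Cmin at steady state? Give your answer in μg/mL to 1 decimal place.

1.2 μg/mL

k = ln2/t½ = ln2/39 ≈ 0.017773 h⁻¹; fraction remaining f = e^(−kτ) = e^(−0.017773×129) ≈ 0.1010.
Accumulation ratio R = 1/(1 − f) ≈ 1/0.8990 ≈ 1.1123.
Single-dose peak C₀ = D/Vd = 707/69 ≈ 10.246 μg/mL.
Steady-state peak Cmax,ss = C₀·R ≈ 10.246 × 1.1123 ≈ 11.397 μg/mL.
Steady-state trough Cmin,ss = Cmax,ss·f ≈ 11.397 × 0.1010 ≈ 1.151 μg/mL.
Trough 1.2 μg/mL vs MEC 2 μg/mL: subtherapeutic.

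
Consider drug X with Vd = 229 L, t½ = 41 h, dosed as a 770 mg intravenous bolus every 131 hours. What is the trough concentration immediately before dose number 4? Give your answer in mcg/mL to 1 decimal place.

f = (1/2)^(τ/t½) = (1/2)^(131/41) ≈ 0.1092.
C₀ = D/Vd = 770/229 ≈ 3.362 mcg/mL.
Before the 4th dose, 3 doses have been given. Superposition: Cmin = C₀·(f + f² + … + f^3).
≈ 3.362 × (0.1092 + 0.0119 + 0.0013) ≈ 3.362 × 0.1224 ≈ 0.412 mcg/mL.

0.4 mcg/mL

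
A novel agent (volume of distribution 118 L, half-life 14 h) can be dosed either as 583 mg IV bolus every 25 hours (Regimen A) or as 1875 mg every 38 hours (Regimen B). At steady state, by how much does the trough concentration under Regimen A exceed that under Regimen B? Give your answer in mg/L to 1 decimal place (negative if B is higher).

Regimen A: f = (1/2)^(25/14) ≈ 0.2900; Cmin,ss = (583/118)·f/(1−f) ≈ 2.018 mg/L.
Regimen B: f = (1/2)^(38/14) ≈ 0.1524; Cmin,ss = (1875/118)·f/(1−f) ≈ 2.857 mg/L.
Difference ≈ 2.018 − 2.857 ≈ -0.839 mg/L.

-0.8 mg/L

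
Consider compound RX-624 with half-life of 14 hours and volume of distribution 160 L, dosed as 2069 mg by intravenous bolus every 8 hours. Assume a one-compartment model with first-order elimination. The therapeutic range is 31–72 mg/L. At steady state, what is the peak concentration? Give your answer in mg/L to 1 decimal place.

39.5 mg/L

τ/t½ = 8/14 ≈ 0.57143, so fraction remaining f = (1/2)^(8/14) ≈ 0.6730.
At steady state, accumulation factor R = 1/(1 − e^(−kτ)) ≈ 3.0581.
Each bolus raises the concentration by D/Vd = 2069/160 ≈ 12.931 mg/L.
Steady-state peak Cmax,ss = C₀·R ≈ 12.931 × 3.0581 ≈ 39.544 mg/L.
Peak 39.5 mg/L vs MTC 72 mg/L: below toxic threshold.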